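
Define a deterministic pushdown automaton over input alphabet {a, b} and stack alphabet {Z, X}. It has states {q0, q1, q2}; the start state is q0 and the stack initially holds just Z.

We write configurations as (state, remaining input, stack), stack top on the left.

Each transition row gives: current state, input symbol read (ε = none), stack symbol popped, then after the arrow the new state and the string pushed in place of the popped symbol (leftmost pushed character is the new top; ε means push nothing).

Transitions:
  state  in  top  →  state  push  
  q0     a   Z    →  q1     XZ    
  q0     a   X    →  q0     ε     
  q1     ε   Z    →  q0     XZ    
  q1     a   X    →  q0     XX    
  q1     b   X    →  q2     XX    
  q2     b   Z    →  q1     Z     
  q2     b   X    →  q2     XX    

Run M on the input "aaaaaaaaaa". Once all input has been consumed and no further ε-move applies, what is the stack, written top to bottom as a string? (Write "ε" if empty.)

XXZ

(q0, aaaaaaaaaa, Z) ⊢ (q1, aaaaaaaaa, XZ) ⊢ (q0, aaaaaaaa, XXZ) ⊢ (q0, aaaaaaa, XZ) ⊢ (q0, aaaaaa, Z) ⊢ (q1, aaaaa, XZ) ⊢ (q0, aaaa, XXZ) ⊢ (q0, aaa, XZ) ⊢ (q0, aa, Z) ⊢ (q1, a, XZ) ⊢ (q0, ε, XXZ)
All input consumed in state q0 with stack XXZ.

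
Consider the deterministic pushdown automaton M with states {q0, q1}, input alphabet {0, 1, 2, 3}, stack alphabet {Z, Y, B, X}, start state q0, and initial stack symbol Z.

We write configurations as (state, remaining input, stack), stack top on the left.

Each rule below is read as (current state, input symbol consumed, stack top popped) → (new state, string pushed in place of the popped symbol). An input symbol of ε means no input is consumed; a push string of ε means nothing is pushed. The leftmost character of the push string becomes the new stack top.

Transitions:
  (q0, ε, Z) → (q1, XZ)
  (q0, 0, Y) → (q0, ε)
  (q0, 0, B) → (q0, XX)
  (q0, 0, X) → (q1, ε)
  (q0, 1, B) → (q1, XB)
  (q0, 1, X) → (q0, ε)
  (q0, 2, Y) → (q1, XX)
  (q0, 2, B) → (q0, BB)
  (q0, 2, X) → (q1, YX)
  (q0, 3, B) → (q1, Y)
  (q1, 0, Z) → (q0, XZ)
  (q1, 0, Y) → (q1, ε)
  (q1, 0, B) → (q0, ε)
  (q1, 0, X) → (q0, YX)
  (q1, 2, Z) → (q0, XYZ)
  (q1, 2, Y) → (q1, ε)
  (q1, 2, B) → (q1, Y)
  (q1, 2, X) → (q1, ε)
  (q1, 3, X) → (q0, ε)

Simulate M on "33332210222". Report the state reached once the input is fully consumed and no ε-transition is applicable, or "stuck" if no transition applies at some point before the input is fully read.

(q0, 33332210222, Z)
  ε-move, top Z: go to q1, push XZ → (q1, 33332210222, XZ)
  read 3, top X: go to q0, push ε → (q0, 3332210222, Z)
  ε-move, top Z: go to q1, push XZ → (q1, 3332210222, XZ)
  read 3, top X: go to q0, push ε → (q0, 332210222, Z)
  ε-move, top Z: go to q1, push XZ → (q1, 332210222, XZ)
  read 3, top X: go to q0, push ε → (q0, 32210222, Z)
  ε-move, top Z: go to q1, push XZ → (q1, 32210222, XZ)
  read 3, top X: go to q0, push ε → (q0, 2210222, Z)
  ε-move, top Z: go to q1, push XZ → (q1, 2210222, XZ)
  read 2, top X: go to q1, push ε → (q1, 210222, Z)
  read 2, top Z: go to q0, push XYZ → (q0, 10222, XYZ)
  read 1, top X: go to q0, push ε → (q0, 0222, YZ)
  read 0, top Y: go to q0, push ε → (q0, 222, Z)
  ε-move, top Z: go to q1, push XZ → (q1, 222, XZ)
  read 2, top X: go to q1, push ε → (q1, 22, Z)
  read 2, top Z: go to q0, push XYZ → (q0, 2, XYZ)
  read 2, top X: go to q1, push YX → (q1, ε, YXYZ)
All input consumed; M is in state q1.

q1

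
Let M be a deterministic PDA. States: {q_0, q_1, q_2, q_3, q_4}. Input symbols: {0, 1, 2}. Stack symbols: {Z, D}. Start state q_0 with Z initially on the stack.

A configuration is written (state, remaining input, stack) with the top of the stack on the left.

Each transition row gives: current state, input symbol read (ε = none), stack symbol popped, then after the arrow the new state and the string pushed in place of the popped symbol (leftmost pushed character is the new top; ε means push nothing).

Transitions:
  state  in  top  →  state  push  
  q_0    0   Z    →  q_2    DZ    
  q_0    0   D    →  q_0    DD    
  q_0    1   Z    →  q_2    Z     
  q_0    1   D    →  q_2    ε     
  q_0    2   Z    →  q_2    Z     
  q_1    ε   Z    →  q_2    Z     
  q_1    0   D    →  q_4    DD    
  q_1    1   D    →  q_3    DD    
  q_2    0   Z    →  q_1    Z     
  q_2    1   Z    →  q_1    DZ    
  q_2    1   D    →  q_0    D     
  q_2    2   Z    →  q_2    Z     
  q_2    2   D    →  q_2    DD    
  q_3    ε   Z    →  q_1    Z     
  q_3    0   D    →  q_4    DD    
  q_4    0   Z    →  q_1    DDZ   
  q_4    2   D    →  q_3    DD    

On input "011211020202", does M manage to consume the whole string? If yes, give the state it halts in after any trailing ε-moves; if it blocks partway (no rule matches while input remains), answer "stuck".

q_3

(q_0, 011211020202, Z) ⊢ (q_2, 11211020202, DZ) ⊢ (q_0, 1211020202, DZ) ⊢ (q_2, 211020202, Z) ⊢ (q_2, 11020202, Z) ⊢ (q_1, 1020202, DZ) ⊢ (q_3, 020202, DDZ) ⊢ (q_4, 20202, DDDZ) ⊢ (q_3, 0202, DDDDZ) ⊢ (q_4, 202, DDDDDZ) ⊢ (q_3, 02, DDDDDDZ) ⊢ (q_4, 2, DDDDDDDZ) ⊢ (q_3, ε, DDDDDDDDZ)
All input consumed; M is in state q_3.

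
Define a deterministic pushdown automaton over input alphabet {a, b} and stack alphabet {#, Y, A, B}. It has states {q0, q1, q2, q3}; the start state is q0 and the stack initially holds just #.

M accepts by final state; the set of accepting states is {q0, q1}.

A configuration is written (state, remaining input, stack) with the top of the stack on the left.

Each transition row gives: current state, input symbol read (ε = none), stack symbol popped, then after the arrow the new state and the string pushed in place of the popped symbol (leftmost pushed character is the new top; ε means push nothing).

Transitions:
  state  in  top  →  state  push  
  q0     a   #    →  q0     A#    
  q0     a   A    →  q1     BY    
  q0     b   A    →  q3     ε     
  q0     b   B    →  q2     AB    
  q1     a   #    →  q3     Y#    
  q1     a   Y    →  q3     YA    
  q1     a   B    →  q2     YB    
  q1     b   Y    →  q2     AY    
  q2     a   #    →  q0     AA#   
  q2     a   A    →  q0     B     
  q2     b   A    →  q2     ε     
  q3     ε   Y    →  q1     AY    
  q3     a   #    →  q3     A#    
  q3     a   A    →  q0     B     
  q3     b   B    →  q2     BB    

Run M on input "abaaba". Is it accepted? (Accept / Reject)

(q0, abaaba, #)
  read a, top #: go to q0, push A# → (q0, baaba, A#)
  read b, top A: go to q3, push ε → (q3, aaba, #)
  read a, top #: go to q3, push A# → (q3, aba, A#)
  read a, top A: go to q0, push B → (q0, ba, B#)
  read b, top B: go to q2, push AB → (q2, a, AB#)
  read a, top A: go to q0, push B → (q0, ε, BB#)
All input consumed; state q0 ∈ F.

Accept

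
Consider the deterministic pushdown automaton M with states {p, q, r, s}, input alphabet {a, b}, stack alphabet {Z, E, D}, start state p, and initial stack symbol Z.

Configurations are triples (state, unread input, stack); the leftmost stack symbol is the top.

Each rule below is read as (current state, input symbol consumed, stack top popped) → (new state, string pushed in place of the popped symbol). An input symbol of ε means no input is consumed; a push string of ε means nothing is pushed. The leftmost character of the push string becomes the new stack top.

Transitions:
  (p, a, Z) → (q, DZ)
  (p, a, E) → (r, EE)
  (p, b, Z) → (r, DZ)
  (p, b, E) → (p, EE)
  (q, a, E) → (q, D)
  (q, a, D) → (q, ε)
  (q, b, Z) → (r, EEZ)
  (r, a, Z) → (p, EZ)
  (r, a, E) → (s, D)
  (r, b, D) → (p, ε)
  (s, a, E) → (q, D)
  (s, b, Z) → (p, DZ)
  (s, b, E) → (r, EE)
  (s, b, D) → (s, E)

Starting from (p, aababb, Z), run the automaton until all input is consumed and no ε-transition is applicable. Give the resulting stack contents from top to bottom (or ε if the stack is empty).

(p, aababb, Z)
  read a, top Z: go to q, push DZ → (q, ababb, DZ)
  read a, top D: go to q, push ε → (q, babb, Z)
  read b, top Z: go to r, push EEZ → (r, abb, EEZ)
  read a, top E: go to s, push D → (s, bb, DEZ)
  read b, top D: go to s, push E → (s, b, EEZ)
  read b, top E: go to r, push EE → (r, ε, EEEZ)
All input consumed in state r with stack EEEZ.

EEEZ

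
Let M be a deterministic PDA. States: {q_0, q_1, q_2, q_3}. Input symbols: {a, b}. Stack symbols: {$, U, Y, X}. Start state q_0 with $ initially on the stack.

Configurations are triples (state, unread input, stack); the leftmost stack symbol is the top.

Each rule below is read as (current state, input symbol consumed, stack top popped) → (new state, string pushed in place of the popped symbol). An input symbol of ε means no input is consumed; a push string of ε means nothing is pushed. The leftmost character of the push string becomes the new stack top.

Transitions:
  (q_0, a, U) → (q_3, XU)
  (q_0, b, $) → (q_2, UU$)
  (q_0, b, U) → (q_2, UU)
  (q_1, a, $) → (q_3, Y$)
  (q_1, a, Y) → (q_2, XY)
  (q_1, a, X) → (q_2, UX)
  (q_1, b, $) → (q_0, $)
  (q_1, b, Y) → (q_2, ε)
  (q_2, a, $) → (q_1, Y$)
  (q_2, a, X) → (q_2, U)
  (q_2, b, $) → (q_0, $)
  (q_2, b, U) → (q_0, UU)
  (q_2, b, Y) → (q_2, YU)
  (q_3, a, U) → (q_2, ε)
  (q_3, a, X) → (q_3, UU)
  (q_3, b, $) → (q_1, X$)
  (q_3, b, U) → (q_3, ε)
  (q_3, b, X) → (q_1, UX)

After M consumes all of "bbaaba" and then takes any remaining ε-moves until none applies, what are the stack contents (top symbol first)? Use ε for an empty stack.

(q_0, bbaaba, $) ⊢ (q_2, baaba, UU$) ⊢ (q_0, aaba, UUU$) ⊢ (q_3, aba, XUUU$) ⊢ (q_3, ba, UUUUU$) ⊢ (q_3, a, UUUU$) ⊢ (q_2, ε, UUU$)
All input consumed in state q_2 with stack UUU$.

UUU$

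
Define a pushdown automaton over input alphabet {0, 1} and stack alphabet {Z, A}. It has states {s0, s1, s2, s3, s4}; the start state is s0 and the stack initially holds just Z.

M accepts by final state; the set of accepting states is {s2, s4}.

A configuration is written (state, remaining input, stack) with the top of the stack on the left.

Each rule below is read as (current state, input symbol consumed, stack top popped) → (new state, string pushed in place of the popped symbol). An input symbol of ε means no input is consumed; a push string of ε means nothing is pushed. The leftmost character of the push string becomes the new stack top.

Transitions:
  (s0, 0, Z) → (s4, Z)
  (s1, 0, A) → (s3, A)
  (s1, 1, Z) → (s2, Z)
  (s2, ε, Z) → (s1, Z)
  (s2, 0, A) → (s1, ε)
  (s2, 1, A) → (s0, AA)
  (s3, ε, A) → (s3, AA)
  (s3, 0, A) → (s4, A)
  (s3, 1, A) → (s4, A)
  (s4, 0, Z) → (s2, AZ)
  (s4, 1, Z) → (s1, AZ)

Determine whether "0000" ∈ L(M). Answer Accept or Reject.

No computation consumes all input and reaches a final state.

Reject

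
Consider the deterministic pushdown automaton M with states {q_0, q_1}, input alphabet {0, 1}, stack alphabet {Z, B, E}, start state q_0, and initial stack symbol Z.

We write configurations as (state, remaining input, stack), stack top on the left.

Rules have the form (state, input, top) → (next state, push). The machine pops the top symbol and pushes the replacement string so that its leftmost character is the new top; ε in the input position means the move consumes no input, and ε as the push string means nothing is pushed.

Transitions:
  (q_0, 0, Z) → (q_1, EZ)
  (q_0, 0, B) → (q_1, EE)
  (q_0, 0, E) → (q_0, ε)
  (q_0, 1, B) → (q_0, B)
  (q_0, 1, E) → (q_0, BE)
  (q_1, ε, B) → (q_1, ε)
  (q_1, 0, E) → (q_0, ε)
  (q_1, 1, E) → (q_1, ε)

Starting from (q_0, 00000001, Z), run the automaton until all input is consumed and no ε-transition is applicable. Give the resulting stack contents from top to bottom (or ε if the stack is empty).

(q_0, 00000001, Z)
  read 0, top Z: go to q_1, push EZ → (q_1, 0000001, EZ)
  read 0, top E: go to q_0, push ε → (q_0, 000001, Z)
  read 0, top Z: go to q_1, push EZ → (q_1, 00001, EZ)
  read 0, top E: go to q_0, push ε → (q_0, 0001, Z)
  read 0, top Z: go to q_1, push EZ → (q_1, 001, EZ)
  read 0, top E: go to q_0, push ε → (q_0, 01, Z)
  read 0, top Z: go to q_1, push EZ → (q_1, 1, EZ)
  read 1, top E: go to q_1, push ε → (q_1, ε, Z)
All input consumed in state q_1 with stack Z.

Z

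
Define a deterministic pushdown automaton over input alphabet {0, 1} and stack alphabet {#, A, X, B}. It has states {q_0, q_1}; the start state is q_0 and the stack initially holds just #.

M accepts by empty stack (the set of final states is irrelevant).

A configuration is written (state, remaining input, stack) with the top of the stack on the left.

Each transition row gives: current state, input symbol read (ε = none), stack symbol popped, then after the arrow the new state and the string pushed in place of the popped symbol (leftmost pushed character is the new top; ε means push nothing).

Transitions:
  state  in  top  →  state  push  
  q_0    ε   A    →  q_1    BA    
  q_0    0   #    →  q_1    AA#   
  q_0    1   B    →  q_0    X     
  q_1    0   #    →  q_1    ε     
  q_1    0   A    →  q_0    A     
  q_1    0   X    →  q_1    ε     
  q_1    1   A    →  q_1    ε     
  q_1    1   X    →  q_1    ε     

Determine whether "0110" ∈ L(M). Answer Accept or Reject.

(q_0, 0110, #)
  read 0, top #: go to q_1, push AA# → (q_1, 110, AA#)
  read 1, top A: go to q_1, push ε → (q_1, 10, A#)
  read 1, top A: go to q_1, push ε → (q_1, 0, #)
  read 0, top #: go to q_1, push ε → (q_1, ε, ε)
All input consumed and the stack is empty.

Accept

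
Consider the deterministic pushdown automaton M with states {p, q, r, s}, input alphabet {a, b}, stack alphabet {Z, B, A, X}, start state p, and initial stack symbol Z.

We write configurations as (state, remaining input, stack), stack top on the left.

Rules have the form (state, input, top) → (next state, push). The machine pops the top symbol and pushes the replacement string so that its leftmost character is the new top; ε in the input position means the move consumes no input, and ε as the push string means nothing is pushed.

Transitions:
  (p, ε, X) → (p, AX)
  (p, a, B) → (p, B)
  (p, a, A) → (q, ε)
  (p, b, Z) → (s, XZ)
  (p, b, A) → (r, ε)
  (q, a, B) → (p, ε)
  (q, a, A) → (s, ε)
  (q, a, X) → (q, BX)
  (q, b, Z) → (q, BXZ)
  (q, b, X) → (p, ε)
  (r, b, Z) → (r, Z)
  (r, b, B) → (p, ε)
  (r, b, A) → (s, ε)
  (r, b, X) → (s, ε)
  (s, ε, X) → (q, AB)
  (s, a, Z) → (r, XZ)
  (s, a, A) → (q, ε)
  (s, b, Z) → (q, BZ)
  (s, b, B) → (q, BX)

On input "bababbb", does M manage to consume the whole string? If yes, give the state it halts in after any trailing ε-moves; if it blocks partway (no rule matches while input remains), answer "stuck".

(p, bababbb, Z)
  read b, top Z: go to s, push XZ → (s, ababbb, XZ)
  ε-move, top X: go to q, push AB → (q, ababbb, ABZ)
  read a, top A: go to s, push ε → (s, babbb, BZ)
  read b, top B: go to q, push BX → (q, abbb, BXZ)
  read a, top B: go to p, push ε → (p, bbb, XZ)
  ε-move, top X: go to p, push AX → (p, bbb, AXZ)
  read b, top A: go to r, push ε → (r, bb, XZ)
  read b, top X: go to s, push ε → (s, b, Z)
  read b, top Z: go to q, push BZ → (q, ε, BZ)
All input consumed; M is in state q.

q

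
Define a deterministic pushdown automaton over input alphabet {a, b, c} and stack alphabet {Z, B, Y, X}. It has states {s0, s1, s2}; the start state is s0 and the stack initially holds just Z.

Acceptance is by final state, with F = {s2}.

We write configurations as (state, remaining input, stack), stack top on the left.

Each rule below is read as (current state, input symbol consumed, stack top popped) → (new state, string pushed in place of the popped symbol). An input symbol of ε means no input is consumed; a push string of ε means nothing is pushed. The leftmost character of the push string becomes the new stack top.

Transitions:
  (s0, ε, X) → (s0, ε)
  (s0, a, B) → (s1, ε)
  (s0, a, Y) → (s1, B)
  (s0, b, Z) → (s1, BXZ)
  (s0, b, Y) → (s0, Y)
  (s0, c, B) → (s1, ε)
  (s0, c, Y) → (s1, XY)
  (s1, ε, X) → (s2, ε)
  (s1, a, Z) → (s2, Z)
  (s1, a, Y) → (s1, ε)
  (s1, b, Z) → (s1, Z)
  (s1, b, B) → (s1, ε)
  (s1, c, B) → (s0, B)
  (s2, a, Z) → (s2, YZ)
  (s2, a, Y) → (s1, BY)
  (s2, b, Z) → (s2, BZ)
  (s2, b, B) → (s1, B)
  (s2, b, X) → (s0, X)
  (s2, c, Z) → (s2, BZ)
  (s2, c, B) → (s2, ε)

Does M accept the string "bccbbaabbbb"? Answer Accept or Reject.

(s0, bccbbaabbbb, Z)
  read b, top Z: go to s1, push BXZ → (s1, ccbbaabbbb, BXZ)
  read c, top B: go to s0, push B → (s0, cbbaabbbb, BXZ)
  read c, top B: go to s1, push ε → (s1, bbaabbbb, XZ)
  ε-move, top X: go to s2, push ε → (s2, bbaabbbb, Z)
  read b, top Z: go to s2, push BZ → (s2, baabbbb, BZ)
  read b, top B: go to s1, push B → (s1, aabbbb, BZ)
No transition applies at (s1, aabbbb, BZ); input not fully consumed.

Reject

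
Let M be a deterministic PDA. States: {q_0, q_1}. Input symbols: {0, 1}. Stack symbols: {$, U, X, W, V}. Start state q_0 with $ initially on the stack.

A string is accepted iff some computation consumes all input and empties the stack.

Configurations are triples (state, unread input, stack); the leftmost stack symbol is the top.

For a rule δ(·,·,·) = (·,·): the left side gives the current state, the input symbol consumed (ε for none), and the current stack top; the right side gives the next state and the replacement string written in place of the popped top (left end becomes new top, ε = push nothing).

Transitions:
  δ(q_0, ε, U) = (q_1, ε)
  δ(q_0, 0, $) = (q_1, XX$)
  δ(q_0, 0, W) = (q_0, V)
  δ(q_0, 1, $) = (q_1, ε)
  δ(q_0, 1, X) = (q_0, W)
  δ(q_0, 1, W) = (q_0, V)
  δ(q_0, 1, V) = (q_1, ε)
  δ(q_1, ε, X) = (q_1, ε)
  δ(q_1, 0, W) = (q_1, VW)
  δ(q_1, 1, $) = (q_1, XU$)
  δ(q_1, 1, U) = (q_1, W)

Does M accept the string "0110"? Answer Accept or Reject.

(q_0, 0110, $)
  read 0, top $: go to q_1, push XX$ → (q_1, 110, XX$)
  ε-move, top X: go to q_1, push ε → (q_1, 110, X$)
  ε-move, top X: go to q_1, push ε → (q_1, 110, $)
  read 1, top $: go to q_1, push XU$ → (q_1, 10, XU$)
  ε-move, top X: go to q_1, push ε → (q_1, 10, U$)
  read 1, top U: go to q_1, push W → (q_1, 0, W$)
  read 0, top W: go to q_1, push VW → (q_1, ε, VW$)
All input consumed; stack is VW$, not empty, and no further ε-move applies.

Reject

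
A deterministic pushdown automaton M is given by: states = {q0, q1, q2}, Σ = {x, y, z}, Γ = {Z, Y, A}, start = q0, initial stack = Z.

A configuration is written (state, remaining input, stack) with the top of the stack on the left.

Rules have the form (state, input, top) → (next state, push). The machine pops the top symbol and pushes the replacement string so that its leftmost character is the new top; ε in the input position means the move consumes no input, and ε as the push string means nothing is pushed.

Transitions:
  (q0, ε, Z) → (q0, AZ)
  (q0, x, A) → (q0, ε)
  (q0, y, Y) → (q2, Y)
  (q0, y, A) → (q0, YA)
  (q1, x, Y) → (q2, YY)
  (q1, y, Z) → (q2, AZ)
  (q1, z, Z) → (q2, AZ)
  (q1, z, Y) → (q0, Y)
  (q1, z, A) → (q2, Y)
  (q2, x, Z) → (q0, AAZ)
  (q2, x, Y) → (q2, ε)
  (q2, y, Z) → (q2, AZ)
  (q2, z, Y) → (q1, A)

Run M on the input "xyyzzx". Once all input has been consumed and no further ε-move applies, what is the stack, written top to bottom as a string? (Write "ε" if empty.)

AZ

(q0, xyyzzx, Z)
  ε-move, top Z: go to q0, push AZ → (q0, xyyzzx, AZ)
  read x, top A: go to q0, push ε → (q0, yyzzx, Z)
  ε-move, top Z: go to q0, push AZ → (q0, yyzzx, AZ)
  read y, top A: go to q0, push YA → (q0, yzzx, YAZ)
  read y, top Y: go to q2, push Y → (q2, zzx, YAZ)
  read z, top Y: go to q1, push A → (q1, zx, AAZ)
  read z, top A: go to q2, push Y → (q2, x, YAZ)
  read x, top Y: go to q2, push ε → (q2, ε, AZ)
All input consumed in state q2 with stack AZ.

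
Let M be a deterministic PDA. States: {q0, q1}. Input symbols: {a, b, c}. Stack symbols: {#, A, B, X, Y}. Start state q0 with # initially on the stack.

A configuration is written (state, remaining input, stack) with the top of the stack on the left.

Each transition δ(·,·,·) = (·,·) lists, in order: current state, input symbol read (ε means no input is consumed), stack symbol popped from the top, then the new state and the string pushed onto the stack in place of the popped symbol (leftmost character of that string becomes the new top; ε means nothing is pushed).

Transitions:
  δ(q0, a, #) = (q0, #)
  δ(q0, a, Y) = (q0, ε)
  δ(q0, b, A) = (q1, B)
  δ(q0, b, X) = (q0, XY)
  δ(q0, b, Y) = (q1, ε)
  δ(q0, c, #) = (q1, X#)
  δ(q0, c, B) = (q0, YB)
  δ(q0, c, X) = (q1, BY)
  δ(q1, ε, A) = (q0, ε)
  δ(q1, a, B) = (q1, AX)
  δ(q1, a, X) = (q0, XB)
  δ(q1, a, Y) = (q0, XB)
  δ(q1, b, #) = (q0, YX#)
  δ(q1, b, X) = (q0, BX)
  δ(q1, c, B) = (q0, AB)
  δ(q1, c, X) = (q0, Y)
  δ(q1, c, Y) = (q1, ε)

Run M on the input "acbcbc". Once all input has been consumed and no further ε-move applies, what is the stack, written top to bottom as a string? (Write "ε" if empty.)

(q0, acbcbc, #) ⊢ (q0, cbcbc, #) ⊢ (q1, bcbc, X#) ⊢ (q0, cbc, BX#) ⊢ (q0, bc, YBX#) ⊢ (q1, c, BX#) ⊢ (q0, ε, ABX#)
All input consumed in state q0 with stack ABX#.

ABX#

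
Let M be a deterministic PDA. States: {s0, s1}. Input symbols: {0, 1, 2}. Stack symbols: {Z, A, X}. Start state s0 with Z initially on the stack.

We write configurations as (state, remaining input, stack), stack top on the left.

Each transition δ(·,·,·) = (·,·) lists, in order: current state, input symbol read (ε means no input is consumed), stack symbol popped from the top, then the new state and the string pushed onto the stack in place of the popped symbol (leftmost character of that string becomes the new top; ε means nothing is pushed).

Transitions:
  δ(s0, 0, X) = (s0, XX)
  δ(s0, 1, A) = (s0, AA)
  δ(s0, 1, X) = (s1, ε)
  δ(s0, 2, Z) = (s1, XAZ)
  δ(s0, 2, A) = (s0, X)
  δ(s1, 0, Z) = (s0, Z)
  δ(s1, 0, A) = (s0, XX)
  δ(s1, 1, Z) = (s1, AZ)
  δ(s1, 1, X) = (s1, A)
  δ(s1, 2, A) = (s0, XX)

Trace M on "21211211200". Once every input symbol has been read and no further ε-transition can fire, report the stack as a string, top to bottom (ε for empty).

XXXXAZ

(s0, 21211211200, Z)
  read 2, top Z: go to s1, push XAZ → (s1, 1211211200, XAZ)
  read 1, top X: go to s1, push A → (s1, 211211200, AAZ)
  read 2, top A: go to s0, push XX → (s0, 11211200, XXAZ)
  read 1, top X: go to s1, push ε → (s1, 1211200, XAZ)
  read 1, top X: go to s1, push A → (s1, 211200, AAZ)
  read 2, top A: go to s0, push XX → (s0, 11200, XXAZ)
  read 1, top X: go to s1, push ε → (s1, 1200, XAZ)
  read 1, top X: go to s1, push A → (s1, 200, AAZ)
  read 2, top A: go to s0, push XX → (s0, 00, XXAZ)
  read 0, top X: go to s0, push XX → (s0, 0, XXXAZ)
  read 0, top X: go to s0, push XX → (s0, ε, XXXXAZ)
All input consumed in state s0 with stack XXXXAZ.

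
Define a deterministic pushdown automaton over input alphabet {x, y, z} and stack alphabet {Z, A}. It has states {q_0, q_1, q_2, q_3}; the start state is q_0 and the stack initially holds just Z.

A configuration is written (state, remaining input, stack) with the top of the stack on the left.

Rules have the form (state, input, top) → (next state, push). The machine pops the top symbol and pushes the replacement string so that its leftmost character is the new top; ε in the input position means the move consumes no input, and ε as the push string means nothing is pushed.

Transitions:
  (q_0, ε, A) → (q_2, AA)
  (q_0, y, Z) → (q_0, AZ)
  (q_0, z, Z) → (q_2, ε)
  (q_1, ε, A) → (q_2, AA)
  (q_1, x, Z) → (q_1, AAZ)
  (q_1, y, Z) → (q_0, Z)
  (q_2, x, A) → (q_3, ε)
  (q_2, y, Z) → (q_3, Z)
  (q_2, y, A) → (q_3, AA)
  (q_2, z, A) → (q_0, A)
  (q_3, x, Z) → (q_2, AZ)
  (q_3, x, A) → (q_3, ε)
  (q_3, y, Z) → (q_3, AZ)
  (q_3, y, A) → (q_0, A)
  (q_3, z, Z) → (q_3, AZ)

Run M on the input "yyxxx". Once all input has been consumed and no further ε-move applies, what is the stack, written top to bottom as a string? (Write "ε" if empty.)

Z

(q_0, yyxxx, Z) ⊢ (q_0, yxxx, AZ) ⊢ (q_2, yxxx, AAZ) ⊢ (q_3, xxx, AAAZ) ⊢ (q_3, xx, AAZ) ⊢ (q_3, x, AZ) ⊢ (q_3, ε, Z)
All input consumed in state q_3 with stack Z.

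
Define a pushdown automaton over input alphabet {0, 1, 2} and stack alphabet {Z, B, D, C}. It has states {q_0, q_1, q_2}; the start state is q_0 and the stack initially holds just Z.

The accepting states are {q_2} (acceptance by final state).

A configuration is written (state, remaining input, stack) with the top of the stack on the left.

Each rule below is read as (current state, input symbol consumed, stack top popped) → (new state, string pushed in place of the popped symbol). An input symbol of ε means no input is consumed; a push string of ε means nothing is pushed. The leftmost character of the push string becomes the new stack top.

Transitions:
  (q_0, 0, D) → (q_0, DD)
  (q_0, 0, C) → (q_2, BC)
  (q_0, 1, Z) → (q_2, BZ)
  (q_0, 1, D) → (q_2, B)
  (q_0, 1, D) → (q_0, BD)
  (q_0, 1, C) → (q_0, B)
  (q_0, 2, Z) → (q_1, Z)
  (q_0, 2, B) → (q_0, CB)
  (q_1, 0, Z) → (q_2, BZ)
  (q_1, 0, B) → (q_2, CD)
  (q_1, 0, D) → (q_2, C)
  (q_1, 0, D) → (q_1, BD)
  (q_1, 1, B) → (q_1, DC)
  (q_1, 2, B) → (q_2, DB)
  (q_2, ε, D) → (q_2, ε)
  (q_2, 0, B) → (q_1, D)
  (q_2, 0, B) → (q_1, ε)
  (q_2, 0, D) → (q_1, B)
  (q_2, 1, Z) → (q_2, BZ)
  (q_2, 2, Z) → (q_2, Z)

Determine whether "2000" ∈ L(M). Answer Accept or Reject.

Accept

One accepting computation: (q_0, 2000, Z) ⊢ (q_1, 000, Z) ⊢ (q_2, 00, BZ) ⊢ (q_1, 0, DZ) ⊢ (q_2, ε, CZ)
All input consumed and state q_2 ∈ F.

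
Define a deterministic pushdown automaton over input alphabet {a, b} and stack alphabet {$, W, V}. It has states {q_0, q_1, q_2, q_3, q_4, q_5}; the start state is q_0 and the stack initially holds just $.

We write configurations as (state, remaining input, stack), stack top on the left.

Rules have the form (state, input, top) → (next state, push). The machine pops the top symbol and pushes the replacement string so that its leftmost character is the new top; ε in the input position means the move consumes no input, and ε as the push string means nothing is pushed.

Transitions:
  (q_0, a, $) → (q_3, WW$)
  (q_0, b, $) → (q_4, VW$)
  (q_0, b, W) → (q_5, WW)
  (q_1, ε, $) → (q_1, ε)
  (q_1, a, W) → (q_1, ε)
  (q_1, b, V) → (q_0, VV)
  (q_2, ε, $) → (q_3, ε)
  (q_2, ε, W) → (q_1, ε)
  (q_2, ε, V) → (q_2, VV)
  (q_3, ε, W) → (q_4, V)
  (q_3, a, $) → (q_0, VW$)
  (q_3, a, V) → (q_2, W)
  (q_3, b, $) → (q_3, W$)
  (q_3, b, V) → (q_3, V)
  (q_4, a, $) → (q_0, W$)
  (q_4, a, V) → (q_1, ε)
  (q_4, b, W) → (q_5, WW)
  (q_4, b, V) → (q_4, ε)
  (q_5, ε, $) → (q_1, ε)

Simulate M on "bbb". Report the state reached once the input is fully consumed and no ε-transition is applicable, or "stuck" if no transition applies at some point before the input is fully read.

q_5

(q_0, bbb, $)
  read b, top $: go to q_4, push VW$ → (q_4, bb, VW$)
  read b, top V: go to q_4, push ε → (q_4, b, W$)
  read b, top W: go to q_5, push WW → (q_5, ε, WW$)
All input consumed; M is in state q_5.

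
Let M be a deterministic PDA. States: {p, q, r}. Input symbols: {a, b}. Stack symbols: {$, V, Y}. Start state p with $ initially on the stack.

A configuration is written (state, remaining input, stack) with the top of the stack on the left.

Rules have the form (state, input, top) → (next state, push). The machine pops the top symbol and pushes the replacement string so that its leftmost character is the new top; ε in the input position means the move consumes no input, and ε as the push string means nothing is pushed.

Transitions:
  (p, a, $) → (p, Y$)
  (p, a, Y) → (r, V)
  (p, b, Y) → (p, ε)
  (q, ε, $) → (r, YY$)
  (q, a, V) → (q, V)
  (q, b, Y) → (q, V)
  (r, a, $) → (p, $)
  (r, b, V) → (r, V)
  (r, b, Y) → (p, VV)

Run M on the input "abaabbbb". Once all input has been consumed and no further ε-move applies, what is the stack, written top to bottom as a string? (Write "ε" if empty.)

(p, abaabbbb, $) ⊢ (p, baabbbb, Y$) ⊢ (p, aabbbb, $) ⊢ (p, abbbb, Y$) ⊢ (r, bbbb, V$) ⊢ (r, bbb, V$) ⊢ (r, bb, V$) ⊢ (r, b, V$) ⊢ (r, ε, V$)
All input consumed in state r with stack V$.

V$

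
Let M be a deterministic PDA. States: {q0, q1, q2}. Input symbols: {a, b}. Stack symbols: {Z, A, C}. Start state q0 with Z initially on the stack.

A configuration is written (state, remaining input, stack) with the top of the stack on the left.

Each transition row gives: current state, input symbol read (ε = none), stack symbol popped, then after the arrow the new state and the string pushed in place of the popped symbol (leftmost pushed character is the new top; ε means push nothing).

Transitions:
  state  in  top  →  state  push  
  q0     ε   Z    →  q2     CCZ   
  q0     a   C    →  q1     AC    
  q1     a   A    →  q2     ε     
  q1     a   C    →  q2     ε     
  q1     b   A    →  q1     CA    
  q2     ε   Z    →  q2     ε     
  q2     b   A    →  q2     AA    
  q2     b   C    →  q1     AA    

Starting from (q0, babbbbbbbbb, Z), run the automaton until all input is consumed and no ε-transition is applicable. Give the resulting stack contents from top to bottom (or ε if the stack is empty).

(q0, babbbbbbbbb, Z) ⊢ (q2, babbbbbbbbb, CCZ) ⊢ (q1, abbbbbbbbb, AACZ) ⊢ (q2, bbbbbbbbb, ACZ) ⊢ (q2, bbbbbbbb, AACZ) ⊢ (q2, bbbbbbb, AAACZ) ⊢ (q2, bbbbbb, AAAACZ) ⊢ (q2, bbbbb, AAAAACZ) ⊢ (q2, bbbb, AAAAAACZ) ⊢ (q2, bbb, AAAAAAACZ) ⊢ (q2, bb, AAAAAAAACZ) ⊢ (q2, b, AAAAAAAAACZ) ⊢ (q2, ε, AAAAAAAAAACZ)
All input consumed in state q2 with stack AAAAAAAAAACZ.

AAAAAAAAAACZ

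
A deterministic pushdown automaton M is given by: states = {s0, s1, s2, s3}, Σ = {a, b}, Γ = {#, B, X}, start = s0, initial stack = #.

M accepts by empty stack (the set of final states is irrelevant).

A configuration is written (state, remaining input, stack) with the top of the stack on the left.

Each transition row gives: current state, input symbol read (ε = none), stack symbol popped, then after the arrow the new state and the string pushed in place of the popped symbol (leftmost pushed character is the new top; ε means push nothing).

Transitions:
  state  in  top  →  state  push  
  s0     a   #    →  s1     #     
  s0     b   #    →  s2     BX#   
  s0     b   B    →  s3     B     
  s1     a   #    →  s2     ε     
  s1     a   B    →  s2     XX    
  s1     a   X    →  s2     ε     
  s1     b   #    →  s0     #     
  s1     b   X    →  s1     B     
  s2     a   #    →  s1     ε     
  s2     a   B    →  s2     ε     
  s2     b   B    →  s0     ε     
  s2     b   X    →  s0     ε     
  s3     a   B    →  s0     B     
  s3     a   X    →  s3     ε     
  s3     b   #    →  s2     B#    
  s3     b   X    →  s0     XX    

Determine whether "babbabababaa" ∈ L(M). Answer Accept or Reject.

(s0, babbabababaa, #) ⊢ (s2, abbabababaa, BX#) ⊢ (s2, bbabababaa, X#) ⊢ (s0, babababaa, #) ⊢ (s2, abababaa, BX#) ⊢ (s2, bababaa, X#) ⊢ (s0, ababaa, #) ⊢ (s1, babaa, #) ⊢ (s0, abaa, #) ⊢ (s1, baa, #) ⊢ (s0, aa, #) ⊢ (s1, a, #) ⊢ (s2, ε, ε)
All input consumed and the stack is empty.

Accept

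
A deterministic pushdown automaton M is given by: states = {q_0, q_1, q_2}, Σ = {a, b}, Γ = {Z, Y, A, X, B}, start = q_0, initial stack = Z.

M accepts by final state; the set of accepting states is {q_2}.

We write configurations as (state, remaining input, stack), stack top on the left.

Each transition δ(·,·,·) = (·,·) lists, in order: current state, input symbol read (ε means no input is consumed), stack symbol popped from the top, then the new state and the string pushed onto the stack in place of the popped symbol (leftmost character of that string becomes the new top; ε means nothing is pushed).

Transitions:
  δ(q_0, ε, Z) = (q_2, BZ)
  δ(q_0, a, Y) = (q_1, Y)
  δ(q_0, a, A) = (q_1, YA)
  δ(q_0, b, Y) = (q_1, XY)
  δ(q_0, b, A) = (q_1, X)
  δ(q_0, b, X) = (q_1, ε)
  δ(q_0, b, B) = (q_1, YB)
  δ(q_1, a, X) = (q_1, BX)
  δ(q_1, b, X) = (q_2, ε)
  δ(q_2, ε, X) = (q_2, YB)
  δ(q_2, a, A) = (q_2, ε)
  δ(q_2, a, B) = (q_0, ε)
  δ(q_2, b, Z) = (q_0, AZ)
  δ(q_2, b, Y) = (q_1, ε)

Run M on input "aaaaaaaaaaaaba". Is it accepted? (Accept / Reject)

(q_0, aaaaaaaaaaaaba, Z) ⊢ (q_2, aaaaaaaaaaaaba, BZ) ⊢ (q_0, aaaaaaaaaaaba, Z) ⊢ (q_2, aaaaaaaaaaaba, BZ) ⊢ (q_0, aaaaaaaaaaba, Z) ⊢ (q_2, aaaaaaaaaaba, BZ) ⊢ (q_0, aaaaaaaaaba, Z) ⊢ (q_2, aaaaaaaaaba, BZ) ⊢ (q_0, aaaaaaaaba, Z) ⊢ (q_2, aaaaaaaaba, BZ) ⊢ (q_0, aaaaaaaba, Z) ⊢ (q_2, aaaaaaaba, BZ) ⊢ (q_0, aaaaaaba, Z) ⊢ (q_2, aaaaaaba, BZ) ⊢ (q_0, aaaaaba, Z) ⊢ (q_2, aaaaaba, BZ) ⊢ (q_0, aaaaba, Z) ⊢ (q_2, aaaaba, BZ) ⊢ (q_0, aaaba, Z) ⊢ (q_2, aaaba, BZ) ⊢ (q_0, aaba, Z) ⊢ (q_2, aaba, BZ) ⊢ (q_0, aba, Z) ⊢ (q_2, aba, BZ) ⊢ (q_0, ba, Z) ⊢ (q_2, ba, BZ)
No transition applies at (q_2, ba, BZ); input not fully consumed.

Reject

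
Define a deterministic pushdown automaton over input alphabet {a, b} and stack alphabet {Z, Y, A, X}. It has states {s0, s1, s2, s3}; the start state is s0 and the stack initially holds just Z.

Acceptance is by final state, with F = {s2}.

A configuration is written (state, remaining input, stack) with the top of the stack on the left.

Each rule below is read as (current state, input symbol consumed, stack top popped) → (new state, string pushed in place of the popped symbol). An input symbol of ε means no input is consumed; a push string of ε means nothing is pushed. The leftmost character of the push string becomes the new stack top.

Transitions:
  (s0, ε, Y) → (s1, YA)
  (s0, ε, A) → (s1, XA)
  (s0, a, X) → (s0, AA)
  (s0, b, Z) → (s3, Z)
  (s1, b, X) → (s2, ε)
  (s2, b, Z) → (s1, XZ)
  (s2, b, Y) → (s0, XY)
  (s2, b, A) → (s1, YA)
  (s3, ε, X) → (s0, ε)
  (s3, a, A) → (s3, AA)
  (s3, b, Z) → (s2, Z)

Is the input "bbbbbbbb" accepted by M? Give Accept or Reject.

Accept

(s0, bbbbbbbb, Z) ⊢ (s3, bbbbbbb, Z) ⊢ (s2, bbbbbb, Z) ⊢ (s1, bbbbb, XZ) ⊢ (s2, bbbb, Z) ⊢ (s1, bbb, XZ) ⊢ (s2, bb, Z) ⊢ (s1, b, XZ) ⊢ (s2, ε, Z)
All input consumed; state s2 ∈ F.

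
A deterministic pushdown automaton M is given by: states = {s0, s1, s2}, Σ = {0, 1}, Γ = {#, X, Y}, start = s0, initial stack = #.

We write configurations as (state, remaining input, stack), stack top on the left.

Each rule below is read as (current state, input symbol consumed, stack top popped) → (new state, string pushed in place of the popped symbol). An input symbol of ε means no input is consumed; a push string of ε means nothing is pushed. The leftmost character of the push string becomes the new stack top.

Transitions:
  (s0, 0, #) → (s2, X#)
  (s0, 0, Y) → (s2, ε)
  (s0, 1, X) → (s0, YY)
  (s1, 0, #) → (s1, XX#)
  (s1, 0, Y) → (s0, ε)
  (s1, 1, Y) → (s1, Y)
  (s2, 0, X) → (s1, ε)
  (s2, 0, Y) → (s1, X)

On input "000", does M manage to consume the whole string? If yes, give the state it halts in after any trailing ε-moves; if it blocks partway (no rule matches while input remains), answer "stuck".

s1

(s0, 000, #) ⊢ (s2, 00, X#) ⊢ (s1, 0, #) ⊢ (s1, ε, XX#)
All input consumed; M is in state s1.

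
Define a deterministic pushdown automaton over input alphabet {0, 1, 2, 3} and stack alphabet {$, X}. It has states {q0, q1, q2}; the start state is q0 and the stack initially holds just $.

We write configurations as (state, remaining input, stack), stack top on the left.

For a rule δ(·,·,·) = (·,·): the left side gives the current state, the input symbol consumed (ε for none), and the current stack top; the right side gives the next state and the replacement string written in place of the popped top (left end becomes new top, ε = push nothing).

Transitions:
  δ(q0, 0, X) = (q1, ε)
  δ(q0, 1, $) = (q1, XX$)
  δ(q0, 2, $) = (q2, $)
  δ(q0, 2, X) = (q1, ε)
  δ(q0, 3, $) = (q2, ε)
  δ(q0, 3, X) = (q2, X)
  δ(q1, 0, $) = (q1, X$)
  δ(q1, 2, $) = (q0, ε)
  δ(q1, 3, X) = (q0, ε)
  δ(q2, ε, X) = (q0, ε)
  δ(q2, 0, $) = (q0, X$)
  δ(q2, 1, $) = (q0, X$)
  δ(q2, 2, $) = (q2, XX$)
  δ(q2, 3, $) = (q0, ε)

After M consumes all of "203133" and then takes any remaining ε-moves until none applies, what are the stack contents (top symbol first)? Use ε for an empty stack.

$

(q0, 203133, $)
  read 2, top $: go to q2, push $ → (q2, 03133, $)
  read 0, top $: go to q0, push X$ → (q0, 3133, X$)
  read 3, top X: go to q2, push X → (q2, 133, X$)
  ε-move, top X: go to q0, push ε → (q0, 133, $)
  read 1, top $: go to q1, push XX$ → (q1, 33, XX$)
  read 3, top X: go to q0, push ε → (q0, 3, X$)
  read 3, top X: go to q2, push X → (q2, ε, X$)
  ε-move, top X: go to q0, push ε → (q0, ε, $)
All input consumed in state q0 with stack $.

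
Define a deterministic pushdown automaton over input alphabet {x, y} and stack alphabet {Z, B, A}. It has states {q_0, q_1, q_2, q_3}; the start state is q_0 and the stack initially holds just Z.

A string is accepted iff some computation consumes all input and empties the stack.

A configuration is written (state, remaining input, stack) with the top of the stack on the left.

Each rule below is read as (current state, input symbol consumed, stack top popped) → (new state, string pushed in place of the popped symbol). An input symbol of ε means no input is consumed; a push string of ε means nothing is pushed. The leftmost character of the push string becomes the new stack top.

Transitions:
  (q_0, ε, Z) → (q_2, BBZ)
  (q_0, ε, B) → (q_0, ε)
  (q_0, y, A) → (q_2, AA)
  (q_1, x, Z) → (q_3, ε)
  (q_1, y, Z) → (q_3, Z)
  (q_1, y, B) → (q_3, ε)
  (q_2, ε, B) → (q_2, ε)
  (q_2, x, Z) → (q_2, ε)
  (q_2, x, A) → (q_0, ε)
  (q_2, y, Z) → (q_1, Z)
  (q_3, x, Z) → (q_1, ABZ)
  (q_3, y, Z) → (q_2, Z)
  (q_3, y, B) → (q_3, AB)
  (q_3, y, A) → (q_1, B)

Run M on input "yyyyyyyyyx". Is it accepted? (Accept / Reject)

Accept

(q_0, yyyyyyyyyx, Z)
  ε-move, top Z: go to q_2, push BBZ → (q_2, yyyyyyyyyx, BBZ)
  ε-move, top B: go to q_2, push ε → (q_2, yyyyyyyyyx, BZ)
  ε-move, top B: go to q_2, push ε → (q_2, yyyyyyyyyx, Z)
  read y, top Z: go to q_1, push Z → (q_1, yyyyyyyyx, Z)
  read y, top Z: go to q_3, push Z → (q_3, yyyyyyyx, Z)
  read y, top Z: go to q_2, push Z → (q_2, yyyyyyx, Z)
  read y, top Z: go to q_1, push Z → (q_1, yyyyyx, Z)
  read y, top Z: go to q_3, push Z → (q_3, yyyyx, Z)
  read y, top Z: go to q_2, push Z → (q_2, yyyx, Z)
  read y, top Z: go to q_1, push Z → (q_1, yyx, Z)
  read y, top Z: go to q_3, push Z → (q_3, yx, Z)
  read y, top Z: go to q_2, push Z → (q_2, x, Z)
  read x, top Z: go to q_2, push ε → (q_2, ε, ε)
All input consumed and the stack is empty.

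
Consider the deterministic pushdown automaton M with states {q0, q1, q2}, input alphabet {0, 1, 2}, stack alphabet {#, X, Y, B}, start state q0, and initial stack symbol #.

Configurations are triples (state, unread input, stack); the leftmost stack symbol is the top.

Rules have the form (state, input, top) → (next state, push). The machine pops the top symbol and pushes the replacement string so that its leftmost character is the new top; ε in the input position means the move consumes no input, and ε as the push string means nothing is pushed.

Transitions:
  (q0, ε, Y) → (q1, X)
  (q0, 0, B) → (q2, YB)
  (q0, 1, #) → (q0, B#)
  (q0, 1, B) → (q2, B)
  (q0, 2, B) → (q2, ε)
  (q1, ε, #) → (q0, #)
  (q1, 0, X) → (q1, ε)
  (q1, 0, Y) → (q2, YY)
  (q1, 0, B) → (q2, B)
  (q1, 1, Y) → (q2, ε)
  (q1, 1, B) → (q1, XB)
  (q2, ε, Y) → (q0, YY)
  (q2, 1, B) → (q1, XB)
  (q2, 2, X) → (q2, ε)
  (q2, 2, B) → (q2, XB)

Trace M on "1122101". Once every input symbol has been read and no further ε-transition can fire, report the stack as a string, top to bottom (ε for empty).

(q0, 1122101, #)
  read 1, top #: go to q0, push B# → (q0, 122101, B#)
  read 1, top B: go to q2, push B → (q2, 22101, B#)
  read 2, top B: go to q2, push XB → (q2, 2101, XB#)
  read 2, top X: go to q2, push ε → (q2, 101, B#)
  read 1, top B: go to q1, push XB → (q1, 01, XB#)
  read 0, top X: go to q1, push ε → (q1, 1, B#)
  read 1, top B: go to q1, push XB → (q1, ε, XB#)
All input consumed in state q1 with stack XB#.

XB#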